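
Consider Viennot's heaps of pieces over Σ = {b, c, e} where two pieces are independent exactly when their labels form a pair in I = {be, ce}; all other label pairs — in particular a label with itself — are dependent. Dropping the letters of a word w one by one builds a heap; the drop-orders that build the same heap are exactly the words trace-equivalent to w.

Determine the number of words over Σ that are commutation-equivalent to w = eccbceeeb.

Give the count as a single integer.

piece 0:e — minimal
piece 1:c — minimal
piece 2:c rests on {1:c}
piece 3:b rests on {2:c}
piece 4:c rests on {3:b}
piece 5:e rests on {0:e}
piece 6:e rests on {5:e}
piece 7:e rests on {6:e}
piece 8:b rests on {4:c}
minimal pieces: {0:e, 1:c}
ways to finish when only these pieces remain (= sum over removing one remaining piece with nothing left below it):
  1 left: {7}→1  {8}→1
  2 left: {4,8}→1  {6,7}→1  {7,8}→2
  3 left: {3,4,8}→1  {4,7,8}→3  {5,6,7}→1  {6,7,8}→3
  4 left: {0,5,6,7}→1  {2,3,4,8}→1  {3,4,7,8}→4  {4,6,7,8}→6  {5,6,7,8}→4
  5 left: {0,5,6,7,8}→5  {1,2,3,4,8}→1  {2,3,4,7,8}→5  {3,4,6,7,8}→10  {4,5,6,7,8}→10
  6 left: {0,4,5,6,7,8}→15  {1,2,3,4,7,8}→6  {2,3,4,6,7,8}→15  {3,4,5,6,7,8}→20
  7 left: {0,3,4,5,6,7,8}→35  {1,2,3,4,6,7,8}→21  {2,3,4,5,6,7,8}→35
  placing 0:e first → 56 extensions
  placing 1:c first → 70 extensions
total linear extensions = 126

126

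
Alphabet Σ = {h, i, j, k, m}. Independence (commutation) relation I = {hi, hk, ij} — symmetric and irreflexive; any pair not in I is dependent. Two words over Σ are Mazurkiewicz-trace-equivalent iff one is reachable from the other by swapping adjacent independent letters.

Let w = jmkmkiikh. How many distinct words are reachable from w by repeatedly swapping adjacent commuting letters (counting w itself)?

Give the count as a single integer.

5

#0=j has no predecessor
#1=m depends on [0:j]
#2=k depends on [1:m]
#3=m depends on [2:k]
#4=k depends on [3:m]
#5=i depends on [4:k]
#6=i depends on [5:i]
#7=k depends on [6:i]
#8=h depends on [3:m]
sources: [0:j]
N(rest) = Σ N(rest − s) over sources s of rest; N(one piece) = 1:
  size 1 → [7]=1  [8]=1
  size 2 → [6,7]=1  [7,8]=2
  size 3 → [5,6,7]=1  [6,7,8]=3
  size 4 → [4,5,6,7]=1  [5,6,7,8]=4
  size 5 → [4,5,6,7,8]=5
  size 6 → [3,4,5,6,7,8]=5
  size 7 → [2,3,4,5,6,7,8]=5
  first=0(j) contributes 5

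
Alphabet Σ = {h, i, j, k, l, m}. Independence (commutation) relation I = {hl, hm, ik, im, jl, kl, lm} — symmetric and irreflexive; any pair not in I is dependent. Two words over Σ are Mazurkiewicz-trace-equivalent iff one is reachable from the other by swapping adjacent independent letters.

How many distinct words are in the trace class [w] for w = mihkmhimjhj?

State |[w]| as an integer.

18

drop 0:m onto floor
drop 1:i onto floor
drop 2:h onto {1:i}
drop 3:k onto {0:m, 2:h}
drop 4:m onto {3:k}
drop 5:h onto {3:k}
drop 6:i onto {5:h}
drop 7:m onto {4:m}
drop 8:j onto {6:i, 7:m}
drop 9:h onto {8:j}
drop 10:j onto {9:h}
ground layer = {0:m, 1:i}
drop-orders for the pieces not yet dropped (sum over which currently-grounded one goes next):
  1 to go: {10} 1
  2 to go: {9,10} 1
  3 to go: {8,9,10} 1
  4 to go: {6,8,9,10} 1  {7,8,9,10} 1
  5 to go: {4,7,8,9,10} 1  {5,6,8,9,10} 1  {6,7,8,9,10} 2
  6 to go: {4,6,7,8,9,10} 3  {5,6,7,8,9,10} 3
  7 to go: {4,5,6,7,8,9,10} 6
  8 to go: {3,4,5,6,7,8,9,10} 6
  9 to go: {0,3,4,5,6,7,8,9,10} 6  {2,3,4,5,6,7,8,9,10} 6
  if 0:m drops first: 6 orders
  if 1:i drops first: 12 orders
heap linearizations: 18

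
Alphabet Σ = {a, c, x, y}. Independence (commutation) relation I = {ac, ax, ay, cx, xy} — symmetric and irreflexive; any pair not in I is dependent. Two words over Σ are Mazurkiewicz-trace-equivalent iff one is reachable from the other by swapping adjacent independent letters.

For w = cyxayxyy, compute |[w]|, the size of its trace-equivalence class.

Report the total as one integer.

168

0(c) covers ∅
1(y) covers 0:c
2(x) covers ∅
3(a) covers ∅
4(y) covers 1:y
5(x) covers 2:x
6(y) covers 4:y
7(y) covers 6:y
floor of heap: 0:c, 2:x, 3:a
completions by unplaced set U, small U first (add the entries for U minus each lowest piece of U):
  |U|=1: {3}:1  {5}:1  {7}:1
  |U|=2: {2,5}:1  {3,5}:2  {3,7}:2  {5,7}:2  {6,7}:1
  |U|=3: {2,3,5}:3  {2,5,7}:3  {3,5,7}:6  {3,6,7}:3  {4,6,7}:1  {5,6,7}:3
  |U|=4: {1,4,6,7}:1  {2,3,5,7}:12  {2,5,6,7}:6  {3,4,6,7}:4  {3,5,6,7}:12  {4,5,6,7}:4
  |U|=5: {0,1,4,6,7}:1  {1,3,4,6,7}:5  {1,4,5,6,7}:5  {2,3,5,6,7}:30  {2,4,5,6,7}:10  {3,4,5,6,7}:20
  |U|=6: {0,1,3,4,6,7}:6  {0,1,4,5,6,7}:6  {1,2,4,5,6,7}:15  {1,3,4,5,6,7}:30  {2,3,4,5,6,7}:60
  start at 0(c): 105
  start at 2(x): 42
  start at 3(a): 21
sum over floor = 168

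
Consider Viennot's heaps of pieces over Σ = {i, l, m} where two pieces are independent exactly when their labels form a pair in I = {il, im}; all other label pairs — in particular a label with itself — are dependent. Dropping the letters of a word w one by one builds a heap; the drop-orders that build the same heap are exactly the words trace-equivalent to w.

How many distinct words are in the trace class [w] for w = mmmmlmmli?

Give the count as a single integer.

#0=m has no predecessor
#1=m depends on [0:m]
#2=m depends on [1:m]
#3=m depends on [2:m]
#4=l depends on [3:m]
#5=m depends on [4:l]
#6=m depends on [5:m]
#7=l depends on [6:m]
#8=i has no predecessor
sources: [0:m, 8:i]
N(rest) = Σ N(rest − s) over sources s of rest; N(one piece) = 1:
  size 1 → [7]=1  [8]=1
  size 2 → [6,7]=1  [7,8]=2
  size 3 → [5,6,7]=1  [6,7,8]=3
  size 4 → [4,5,6,7]=1  [5,6,7,8]=4
  size 5 → [3,4,5,6,7]=1  [4,5,6,7,8]=5
  size 6 → [2,3,4,5,6,7]=1  [3,4,5,6,7,8]=6
  size 7 → [1,2,3,4,5,6,7]=1  [2,3,4,5,6,7,8]=7
  first=0(m) contributes 8
  first=8(i) contributes 1
|[w]| = 9

9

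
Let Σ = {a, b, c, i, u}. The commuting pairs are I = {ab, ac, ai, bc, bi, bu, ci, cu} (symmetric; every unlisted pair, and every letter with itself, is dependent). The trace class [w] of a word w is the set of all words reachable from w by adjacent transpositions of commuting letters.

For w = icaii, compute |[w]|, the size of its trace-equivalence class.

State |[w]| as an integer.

piece 0:i — minimal
piece 1:c — minimal
piece 2:a — minimal
piece 3:i rests on {0:i}
piece 4:i rests on {3:i}
minimal pieces: {0:i, 1:c, 2:a}
ways to finish when only these pieces remain (= sum over removing one remaining piece with nothing left below it):
  1 left: {1}→1  {2}→1  {4}→1
  2 left: {1,2}→2  {1,4}→2  {2,4}→2  {3,4}→1
  3 left: {0,3,4}→1  {1,2,4}→6  {1,3,4}→3  {2,3,4}→3
  placing 0:i first → 12 extensions
  placing 1:c first → 4 extensions
  placing 2:a first → 4 extensions
total linear extensions = 20

20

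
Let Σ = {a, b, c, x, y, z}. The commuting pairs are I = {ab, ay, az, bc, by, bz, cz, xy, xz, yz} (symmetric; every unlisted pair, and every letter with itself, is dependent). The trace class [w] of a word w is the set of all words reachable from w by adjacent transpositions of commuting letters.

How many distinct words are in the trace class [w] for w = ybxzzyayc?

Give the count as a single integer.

piece 0:y — minimal
piece 1:b — minimal
piece 2:x rests on {1:b}
piece 3:z — minimal
piece 4:z rests on {3:z}
piece 5:y rests on {0:y}
piece 6:a rests on {2:x}
piece 7:y rests on {5:y}
piece 8:c rests on {6:a, 7:y}
minimal pieces: {0:y, 1:b, 3:z}
ways to finish when only these pieces remain (= sum over removing one remaining piece with nothing left below it):
  1 left: {4}→1  {8}→1
  2 left: {3,4}→1  {4,8}→2  {6,8}→1  {7,8}→1
  3 left: {2,6,8}→1  {3,4,8}→3  {4,6,8}→3  {4,7,8}→3  {5,7,8}→1  {6,7,8}→2
  4 left: {0,5,7,8}→1  {1,2,6,8}→1  {2,4,6,8}→4  {2,6,7,8}→3  {3,4,6,8}→6  {3,4,7,8}→6  {4,5,7,8}→4  {4,6,7,8}→8  {5,6,7,8}→3
  5 left: {0,4,5,7,8}→5  {0,5,6,7,8}→4  {1,2,4,6,8}→5  {1,2,6,7,8}→4  {2,3,4,6,8}→10  {2,4,6,7,8}→15  {2,5,6,7,8}→6  {3,4,5,7,8}→10  {3,4,6,7,8}→20  {4,5,6,7,8}→15
  6 left: {0,2,5,6,7,8}→10  {0,3,4,5,7,8}→15  {0,4,5,6,7,8}→24  {1,2,3,4,6,8}→15  {1,2,4,6,7,8}→24  {1,2,5,6,7,8}→10  {2,3,4,6,7,8}→45  {2,4,5,6,7,8}→36  {3,4,5,6,7,8}→45
  7 left: {0,1,2,5,6,7,8}→20  {0,2,4,5,6,7,8}→70  {0,3,4,5,6,7,8}→84  {1,2,3,4,6,7,8}→84  {1,2,4,5,6,7,8}→70  {2,3,4,5,6,7,8}→126
  placing 0:y first → 280 extensions
  placing 1:b first → 280 extensions
  placing 3:z first → 160 extensions
total linear extensions = 720

720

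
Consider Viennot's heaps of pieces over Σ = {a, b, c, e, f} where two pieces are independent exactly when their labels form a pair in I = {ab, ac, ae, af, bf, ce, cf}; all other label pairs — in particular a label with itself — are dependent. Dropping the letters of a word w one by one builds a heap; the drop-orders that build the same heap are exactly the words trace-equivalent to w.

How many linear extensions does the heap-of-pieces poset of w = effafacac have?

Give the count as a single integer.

1260

0(e) covers ∅
1(f) covers 0:e
2(f) covers 1:f
3(a) covers ∅
4(f) covers 2:f
5(a) covers 3:a
6(c) covers ∅
7(a) covers 5:a
8(c) covers 6:c
floor of heap: 0:e, 3:a, 6:c
completions by unplaced set U, small U first (add the entries for U minus each lowest piece of U):
  |U|=1: {4}:1  {7}:1  {8}:1
  |U|=2: {2,4}:1  {4,7}:2  {4,8}:2  {5,7}:1  {6,8}:1  {7,8}:2
  |U|=3: {1,2,4}:1  {2,4,7}:3  {2,4,8}:3  {3,5,7}:1  {4,5,7}:3  {4,6,8}:3  {4,7,8}:6  {5,7,8}:3  {6,7,8}:3
  |U|=4: {0,1,2,4}:1  {1,2,4,7}:4  {1,2,4,8}:4  {2,4,5,7}:6  {2,4,6,8}:6  {2,4,7,8}:12  {3,4,5,7}:4  {3,5,7,8}:4  {4,5,7,8}:12  {4,6,7,8}:12  {5,6,7,8}:6
  |U|=5: {0,1,2,4,7}:5  {0,1,2,4,8}:5  {1,2,4,5,7}:10  {1,2,4,6,8}:10  {1,2,4,7,8}:20  {2,3,4,5,7}:10  {2,4,5,7,8}:30  {2,4,6,7,8}:30  {3,4,5,7,8}:20  {3,5,6,7,8}:10  {4,5,6,7,8}:30
  |U|=6: {0,1,2,4,5,7}:15  {0,1,2,4,6,8}:15  {0,1,2,4,7,8}:30  {1,2,3,4,5,7}:20  {1,2,4,5,7,8}:60  {1,2,4,6,7,8}:60  {2,3,4,5,7,8}:60  {2,4,5,6,7,8}:90  {3,4,5,6,7,8}:60
  |U|=7: {0,1,2,3,4,5,7}:35  {0,1,2,4,5,7,8}:105  {0,1,2,4,6,7,8}:105  {1,2,3,4,5,7,8}:140  {1,2,4,5,6,7,8}:210  {2,3,4,5,6,7,8}:210
  start at 0(e): 560
  start at 3(a): 420
  start at 6(c): 280
sum over floor = 1260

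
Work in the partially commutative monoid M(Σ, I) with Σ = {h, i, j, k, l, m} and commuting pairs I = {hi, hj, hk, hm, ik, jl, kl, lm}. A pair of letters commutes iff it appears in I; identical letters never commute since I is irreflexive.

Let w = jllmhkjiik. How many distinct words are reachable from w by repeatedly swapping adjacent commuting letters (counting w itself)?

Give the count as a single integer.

258

drop 0:j onto floor
drop 1:l onto floor
drop 2:l onto {1:l}
drop 3:m onto {0:j}
drop 4:h onto {2:l}
drop 5:k onto {3:m}
drop 6:j onto {5:k}
drop 7:i onto {2:l, 6:j}
drop 8:i onto {7:i}
drop 9:k onto {6:j}
ground layer = {0:j, 1:l}
drop-orders for the pieces not yet dropped (sum over which currently-grounded one goes next):
  1 to go: {4} 1  {8} 1  {9} 1
  2 to go: {4,8} 2  {4,9} 2  {7,8} 1  {8,9} 2
  3 to go: {4,7,8} 3  {4,8,9} 6  {7,8,9} 3
  4 to go: {2,4,7,8} 3  {4,7,8,9} 12  {6,7,8,9} 3
  5 to go: {1,2,4,7,8} 3  {2,4,7,8,9} 15  {4,6,7,8,9} 15  {5,6,7,8,9} 3
  6 to go: {1,2,4,7,8,9} 18  {2,4,6,7,8,9} 30  {3,5,6,7,8,9} 3  {4,5,6,7,8,9} 18
  7 to go: {0,3,5,6,7,8,9} 3  {1,2,4,6,7,8,9} 48  {2,4,5,6,7,8,9} 48  {3,4,5,6,7,8,9} 21
  8 to go: {0,3,4,5,6,7,8,9} 24  {1,2,4,5,6,7,8,9} 96  {2,3,4,5,6,7,8,9} 69
  if 0:j drops first: 165 orders
  if 1:l drops first: 93 orders
heap linearizations: 258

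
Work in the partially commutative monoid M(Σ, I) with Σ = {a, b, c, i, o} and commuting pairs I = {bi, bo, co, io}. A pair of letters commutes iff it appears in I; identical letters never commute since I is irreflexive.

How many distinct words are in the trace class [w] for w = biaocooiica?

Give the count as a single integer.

70

piece 0:b — minimal
piece 1:i — minimal
piece 2:a rests on {0:b, 1:i}
piece 3:o rests on {2:a}
piece 4:c rests on {2:a}
piece 5:o rests on {3:o}
piece 6:o rests on {5:o}
piece 7:i rests on {4:c}
piece 8:i rests on {7:i}
piece 9:c rests on {8:i}
piece 10:a rests on {6:o, 9:c}
minimal pieces: {0:b, 1:i}
ways to finish when only these pieces remain (= sum over removing one remaining piece with nothing left below it):
  1 left: {10}→1
  2 left: {6,10}→1  {9,10}→1
  3 left: {5,6,10}→1  {6,9,10}→2  {8,9,10}→1
  4 left: {3,5,6,10}→1  {5,6,9,10}→3  {6,8,9,10}→3  {7,8,9,10}→1
  5 left: {3,5,6,9,10}→4  {4,7,8,9,10}→1  {5,6,8,9,10}→6  {6,7,8,9,10}→4
  6 left: {3,5,6,8,9,10}→10  {4,6,7,8,9,10}→5  {5,6,7,8,9,10}→10
  7 left: {3,5,6,7,8,9,10}→20  {4,5,6,7,8,9,10}→15
  8 left: {3,4,5,6,7,8,9,10}→35
  9 left: {2,3,4,5,6,7,8,9,10}→35
  placing 0:b first → 35 extensions
  placing 1:i first → 35 extensions
total linear extensions = 70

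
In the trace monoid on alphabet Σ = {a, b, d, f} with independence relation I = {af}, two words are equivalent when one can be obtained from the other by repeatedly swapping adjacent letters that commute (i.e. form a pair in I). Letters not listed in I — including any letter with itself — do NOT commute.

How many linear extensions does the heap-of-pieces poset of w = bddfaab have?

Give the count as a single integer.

3

piece 0:b — minimal
piece 1:d rests on {0:b}
piece 2:d rests on {1:d}
piece 3:f rests on {2:d}
piece 4:a rests on {2:d}
piece 5:a rests on {4:a}
piece 6:b rests on {3:f, 5:a}
minimal pieces: {0:b}
ways to finish when only these pieces remain (= sum over removing one remaining piece with nothing left below it):
  1 left: {6}→1
  2 left: {3,6}→1  {5,6}→1
  3 left: {3,5,6}→2  {4,5,6}→1
  4 left: {3,4,5,6}→3
  5 left: {2,3,4,5,6}→3
  placing 0:b first → 3 extensions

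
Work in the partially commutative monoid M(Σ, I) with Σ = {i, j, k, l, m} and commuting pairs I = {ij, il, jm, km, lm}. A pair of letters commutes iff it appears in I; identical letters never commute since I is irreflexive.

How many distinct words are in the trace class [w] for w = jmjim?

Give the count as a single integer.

10

0(j) covers ∅
1(m) covers ∅
2(j) covers 0:j
3(i) covers 1:m
4(m) covers 3:i
floor of heap: 0:j, 1:m
completions by unplaced set U, small U first (add the entries for U minus each lowest piece of U):
  |U|=1: {2}:1  {4}:1
  |U|=2: {0,2}:1  {2,4}:2  {3,4}:1
  |U|=3: {0,2,4}:3  {1,3,4}:1  {2,3,4}:3
  start at 0(j): 4
  start at 1(m): 6
sum over floor = 10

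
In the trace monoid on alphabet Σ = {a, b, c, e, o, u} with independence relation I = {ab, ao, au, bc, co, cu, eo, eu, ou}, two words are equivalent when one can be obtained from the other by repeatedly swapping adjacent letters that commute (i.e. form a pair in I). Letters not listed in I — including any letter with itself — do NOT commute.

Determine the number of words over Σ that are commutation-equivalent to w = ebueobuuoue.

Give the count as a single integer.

120

#0=e has no predecessor
#1=b depends on [0:e]
#2=u depends on [1:b]
#3=e depends on [1:b]
#4=o depends on [1:b]
#5=b depends on [2:u, 3:e, 4:o]
#6=u depends on [5:b]
#7=u depends on [6:u]
#8=o depends on [5:b]
#9=u depends on [7:u]
#10=e depends on [5:b]
sources: [0:e]
N(rest) = Σ N(rest − s) over sources s of rest; N(one piece) = 1:
  size 1 → [8]=1  [9]=1  [10]=1
  size 2 → [7,9]=1  [8,9]=2  [8,10]=2  [9,10]=2
  size 3 → [6,7,9]=1  [7,8,9]=3  [7,9,10]=3  [8,9,10]=6
  size 4 → [6,7,8,9]=4  [6,7,9,10]=4  [7,8,9,10]=12
  size 5 → [6,7,8,9,10]=20
  size 6 → [5,6,7,8,9,10]=20
  size 7 → [2,5,6,7,8,9,10]=20  [3,5,6,7,8,9,10]=20  [4,5,6,7,8,9,10]=20
  size 8 → [2,3,5,6,7,8,9,10]=40  [2,4,5,6,7,8,9,10]=40  [3,4,5,6,7,8,9,10]=40
  size 9 → [2,3,4,5,6,7,8,9,10]=120
  first=0(e) contributes 120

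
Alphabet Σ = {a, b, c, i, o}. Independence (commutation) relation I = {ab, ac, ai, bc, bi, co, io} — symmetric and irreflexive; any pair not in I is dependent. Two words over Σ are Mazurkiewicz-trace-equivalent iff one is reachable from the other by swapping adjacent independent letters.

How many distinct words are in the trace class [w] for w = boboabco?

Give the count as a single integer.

16

drop 0:b onto floor
drop 1:o onto {0:b}
drop 2:b onto {1:o}
drop 3:o onto {2:b}
drop 4:a onto {3:o}
drop 5:b onto {3:o}
drop 6:c onto floor
drop 7:o onto {4:a, 5:b}
ground layer = {0:b, 6:c}
drop-orders for the pieces not yet dropped (sum over which currently-grounded one goes next):
  1 to go: {6} 1  {7} 1
  2 to go: {4,7} 1  {5,7} 1  {6,7} 2
  3 to go: {4,5,7} 2  {4,6,7} 3  {5,6,7} 3
  4 to go: {3,4,5,7} 2  {4,5,6,7} 8
  5 to go: {2,3,4,5,7} 2  {3,4,5,6,7} 10
  6 to go: {1,2,3,4,5,7} 2  {2,3,4,5,6,7} 12
  if 0:b drops first: 14 orders
  if 6:c drops first: 2 orders
heap linearizations: 16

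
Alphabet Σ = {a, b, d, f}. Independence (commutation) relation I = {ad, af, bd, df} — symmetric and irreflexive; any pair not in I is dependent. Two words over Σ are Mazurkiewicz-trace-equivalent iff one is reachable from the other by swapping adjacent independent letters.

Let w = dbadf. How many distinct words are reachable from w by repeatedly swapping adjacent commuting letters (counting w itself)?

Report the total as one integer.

piece 0:d — minimal
piece 1:b — minimal
piece 2:a rests on {1:b}
piece 3:d rests on {0:d}
piece 4:f rests on {1:b}
minimal pieces: {0:d, 1:b}
ways to finish when only these pieces remain (= sum over removing one remaining piece with nothing left below it):
  1 left: {2}→1  {3}→1  {4}→1
  2 left: {0,3}→1  {2,3}→2  {2,4}→2  {3,4}→2
  3 left: {0,2,3}→3  {0,3,4}→3  {1,2,4}→2  {2,3,4}→6
  placing 0:d first → 8 extensions
  placing 1:b first → 12 extensions
total linear extensions = 20

20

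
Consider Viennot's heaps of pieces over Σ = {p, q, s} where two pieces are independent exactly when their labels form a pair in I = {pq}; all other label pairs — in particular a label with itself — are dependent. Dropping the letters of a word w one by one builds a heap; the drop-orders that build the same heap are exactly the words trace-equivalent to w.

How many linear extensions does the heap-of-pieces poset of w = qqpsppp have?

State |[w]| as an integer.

drop 0:q onto floor
drop 1:q onto {0:q}
drop 2:p onto floor
drop 3:s onto {1:q, 2:p}
drop 4:p onto {3:s}
drop 5:p onto {4:p}
drop 6:p onto {5:p}
ground layer = {0:q, 2:p}
drop-orders for the pieces not yet dropped (sum over which currently-grounded one goes next):
  1 to go: {6} 1
  2 to go: {5,6} 1
  3 to go: {4,5,6} 1
  4 to go: {3,4,5,6} 1
  5 to go: {1,3,4,5,6} 1  {2,3,4,5,6} 1
  if 0:q drops first: 2 orders
  if 2:p drops first: 1 orders
heap linearizations: 3

3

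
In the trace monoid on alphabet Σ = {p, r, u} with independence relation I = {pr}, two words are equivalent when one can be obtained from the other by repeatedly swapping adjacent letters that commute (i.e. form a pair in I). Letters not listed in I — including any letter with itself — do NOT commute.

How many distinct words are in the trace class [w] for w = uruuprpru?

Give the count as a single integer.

6

0(u) covers ∅
1(r) covers 0:u
2(u) covers 1:r
3(u) covers 2:u
4(p) covers 3:u
5(r) covers 3:u
6(p) covers 4:p
7(r) covers 5:r
8(u) covers 6:p, 7:r
floor of heap: 0:u
completions by unplaced set U, small U first (add the entries for U minus each lowest piece of U):
  |U|=1: {8}:1
  |U|=2: {6,8}:1  {7,8}:1
  |U|=3: {4,6,8}:1  {5,7,8}:1  {6,7,8}:2
  |U|=4: {4,6,7,8}:3  {5,6,7,8}:3
  |U|=5: {4,5,6,7,8}:6
  |U|=6: {3,4,5,6,7,8}:6
  |U|=7: {2,3,4,5,6,7,8}:6
  start at 0(u): 6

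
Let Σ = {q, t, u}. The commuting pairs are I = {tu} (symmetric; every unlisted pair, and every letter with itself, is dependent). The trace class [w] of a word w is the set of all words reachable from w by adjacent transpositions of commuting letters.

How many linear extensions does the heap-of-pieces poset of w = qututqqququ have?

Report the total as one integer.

6

#0=q has no predecessor
#1=u depends on [0:q]
#2=t depends on [0:q]
#3=u depends on [1:u]
#4=t depends on [2:t]
#5=q depends on [3:u, 4:t]
#6=q depends on [5:q]
#7=q depends on [6:q]
#8=u depends on [7:q]
#9=q depends on [8:u]
#10=u depends on [9:q]
sources: [0:q]
N(rest) = Σ N(rest − s) over sources s of rest; N(one piece) = 1:
  size 1 → [10]=1
  size 2 → [9,10]=1
  size 3 → [8,9,10]=1
  size 4 → [7,8,9,10]=1
  size 5 → [6,7,8,9,10]=1
  size 6 → [5,6,7,8,9,10]=1
  size 7 → [3,5,6,7,8,9,10]=1  [4,5,6,7,8,9,10]=1
  size 8 → [1,3,5,6,7,8,9,10]=1  [2,4,5,6,7,8,9,10]=1  [3,4,5,6,7,8,9,10]=2
  size 9 → [1,3,4,5,6,7,8,9,10]=3  [2,3,4,5,6,7,8,9,10]=3
  first=0(q) contributes 6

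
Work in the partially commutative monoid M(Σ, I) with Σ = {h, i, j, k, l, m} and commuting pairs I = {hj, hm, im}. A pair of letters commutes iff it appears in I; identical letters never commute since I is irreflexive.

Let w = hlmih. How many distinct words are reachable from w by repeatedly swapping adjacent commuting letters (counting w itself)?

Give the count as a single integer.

drop 0:h onto floor
drop 1:l onto {0:h}
drop 2:m onto {1:l}
drop 3:i onto {1:l}
drop 4:h onto {3:i}
ground layer = {0:h}
drop-orders for the pieces not yet dropped (sum over which currently-grounded one goes next):
  1 to go: {2} 1  {4} 1
  2 to go: {2,4} 2  {3,4} 1
  3 to go: {2,3,4} 3
  if 0:h drops first: 3 orders

3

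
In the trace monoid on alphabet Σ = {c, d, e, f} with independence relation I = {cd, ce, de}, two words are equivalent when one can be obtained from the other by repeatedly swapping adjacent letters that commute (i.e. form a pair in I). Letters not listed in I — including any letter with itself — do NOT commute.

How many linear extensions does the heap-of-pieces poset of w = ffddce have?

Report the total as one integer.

drop 0:f onto floor
drop 1:f onto {0:f}
drop 2:d onto {1:f}
drop 3:d onto {2:d}
drop 4:c onto {1:f}
drop 5:e onto {1:f}
ground layer = {0:f}
drop-orders for the pieces not yet dropped (sum over which currently-grounded one goes next):
  1 to go: {3} 1  {4} 1  {5} 1
  2 to go: {2,3} 1  {3,4} 2  {3,5} 2  {4,5} 2
  3 to go: {2,3,4} 3  {2,3,5} 3  {3,4,5} 6
  4 to go: {2,3,4,5} 12
  if 0:f drops first: 12 orders

12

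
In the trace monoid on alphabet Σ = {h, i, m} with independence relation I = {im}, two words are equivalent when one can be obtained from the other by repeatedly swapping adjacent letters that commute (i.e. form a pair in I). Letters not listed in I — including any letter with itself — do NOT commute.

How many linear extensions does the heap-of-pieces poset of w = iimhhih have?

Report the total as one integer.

3

drop 0:i onto floor
drop 1:i onto {0:i}
drop 2:m onto floor
drop 3:h onto {1:i, 2:m}
drop 4:h onto {3:h}
drop 5:i onto {4:h}
drop 6:h onto {5:i}
ground layer = {0:i, 2:m}
drop-orders for the pieces not yet dropped (sum over which currently-grounded one goes next):
  1 to go: {6} 1
  2 to go: {5,6} 1
  3 to go: {4,5,6} 1
  4 to go: {3,4,5,6} 1
  5 to go: {1,3,4,5,6} 1  {2,3,4,5,6} 1
  if 0:i drops first: 2 orders
  if 2:m drops first: 1 orders
heap linearizations: 3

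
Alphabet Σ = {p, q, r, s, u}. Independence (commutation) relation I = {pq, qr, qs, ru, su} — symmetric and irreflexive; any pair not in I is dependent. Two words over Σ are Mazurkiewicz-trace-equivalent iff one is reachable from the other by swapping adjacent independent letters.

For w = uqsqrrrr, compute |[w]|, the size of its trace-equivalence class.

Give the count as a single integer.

drop 0:u onto floor
drop 1:q onto {0:u}
drop 2:s onto floor
drop 3:q onto {1:q}
drop 4:r onto {2:s}
drop 5:r onto {4:r}
drop 6:r onto {5:r}
drop 7:r onto {6:r}
ground layer = {0:u, 2:s}
drop-orders for the pieces not yet dropped (sum over which currently-grounded one goes next):
  1 to go: {3} 1  {7} 1
  2 to go: {1,3} 1  {3,7} 2  {6,7} 1
  3 to go: {0,1,3} 1  {1,3,7} 3  {3,6,7} 3  {5,6,7} 1
  4 to go: {0,1,3,7} 4  {1,3,6,7} 6  {3,5,6,7} 4  {4,5,6,7} 1
  5 to go: {0,1,3,6,7} 10  {1,3,5,6,7} 10  {2,4,5,6,7} 1  {3,4,5,6,7} 5
  6 to go: {0,1,3,5,6,7} 20  {1,3,4,5,6,7} 15  {2,3,4,5,6,7} 6
  if 0:u drops first: 21 orders
  if 2:s drops first: 35 orders
heap linearizations: 56

56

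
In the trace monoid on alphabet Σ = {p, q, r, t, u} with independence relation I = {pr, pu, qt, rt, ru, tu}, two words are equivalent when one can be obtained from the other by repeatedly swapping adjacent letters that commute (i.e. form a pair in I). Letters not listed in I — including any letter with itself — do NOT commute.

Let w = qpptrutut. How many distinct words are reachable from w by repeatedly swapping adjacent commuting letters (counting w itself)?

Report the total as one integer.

168

#0=q has no predecessor
#1=p depends on [0:q]
#2=p depends on [1:p]
#3=t depends on [2:p]
#4=r depends on [0:q]
#5=u depends on [0:q]
#6=t depends on [3:t]
#7=u depends on [5:u]
#8=t depends on [6:t]
sources: [0:q]
N(rest) = Σ N(rest − s) over sources s of rest; N(one piece) = 1:
  size 1 → [4]=1  [7]=1  [8]=1
  size 2 → [4,7]=2  [4,8]=2  [5,7]=1  [6,8]=1  [7,8]=2
  size 3 → [3,6,8]=1  [4,5,7]=3  [4,6,8]=3  [4,7,8]=6  [5,7,8]=3  [6,7,8]=3
  size 4 → [2,3,6,8]=1  [3,4,6,8]=4  [3,6,7,8]=4  [4,5,7,8]=12  [4,6,7,8]=12  [5,6,7,8]=6
  size 5 → [1,2,3,6,8]=1  [2,3,4,6,8]=5  [2,3,6,7,8]=5  [3,4,6,7,8]=20  [3,5,6,7,8]=10  [4,5,6,7,8]=30
  size 6 → [1,2,3,4,6,8]=6  [1,2,3,6,7,8]=6  [2,3,4,6,7,8]=30  [2,3,5,6,7,8]=15  [3,4,5,6,7,8]=60
  size 7 → [1,2,3,4,6,7,8]=42  [1,2,3,5,6,7,8]=21  [2,3,4,5,6,7,8]=105
  first=0(q) contributes 168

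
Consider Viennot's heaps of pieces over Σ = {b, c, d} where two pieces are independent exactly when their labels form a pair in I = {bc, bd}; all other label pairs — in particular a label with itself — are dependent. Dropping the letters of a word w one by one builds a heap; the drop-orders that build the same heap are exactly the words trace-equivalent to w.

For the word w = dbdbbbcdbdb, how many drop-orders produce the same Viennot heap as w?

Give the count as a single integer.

462

piece 0:d — minimal
piece 1:b — minimal
piece 2:d rests on {0:d}
piece 3:b rests on {1:b}
piece 4:b rests on {3:b}
piece 5:b rests on {4:b}
piece 6:c rests on {2:d}
piece 7:d rests on {6:c}
piece 8:b rests on {5:b}
piece 9:d rests on {7:d}
piece 10:b rests on {8:b}
minimal pieces: {0:d, 1:b}
ways to finish when only these pieces remain (= sum over removing one remaining piece with nothing left below it):
  1 left: {9}→1  {10}→1
  2 left: {7,9}→1  {8,10}→1  {9,10}→2
  3 left: {5,8,10}→1  {6,7,9}→1  {7,9,10}→3  {8,9,10}→3
  4 left: {2,6,7,9}→1  {4,5,8,10}→1  {5,8,9,10}→4  {6,7,9,10}→4  {7,8,9,10}→6
  5 left: {0,2,6,7,9}→1  {2,6,7,9,10}→5  {3,4,5,8,10}→1  {4,5,8,9,10}→5  {5,7,8,9,10}→10  {6,7,8,9,10}→10
  6 left: {0,2,6,7,9,10}→6  {1,3,4,5,8,10}→1  {2,6,7,8,9,10}→15  {3,4,5,8,9,10}→6  {4,5,7,8,9,10}→15  {5,6,7,8,9,10}→20
  7 left: {0,2,6,7,8,9,10}→21  {1,3,4,5,8,9,10}→7  {2,5,6,7,8,9,10}→35  {3,4,5,7,8,9,10}→21  {4,5,6,7,8,9,10}→35
  8 left: {0,2,5,6,7,8,9,10}→56  {1,3,4,5,7,8,9,10}→28  {2,4,5,6,7,8,9,10}→70  {3,4,5,6,7,8,9,10}→56
  9 left: {0,2,4,5,6,7,8,9,10}→126  {1,3,4,5,6,7,8,9,10}→84  {2,3,4,5,6,7,8,9,10}→126
  placing 0:d first → 210 extensions
  placing 1:b first → 252 extensions
total linear extensions = 462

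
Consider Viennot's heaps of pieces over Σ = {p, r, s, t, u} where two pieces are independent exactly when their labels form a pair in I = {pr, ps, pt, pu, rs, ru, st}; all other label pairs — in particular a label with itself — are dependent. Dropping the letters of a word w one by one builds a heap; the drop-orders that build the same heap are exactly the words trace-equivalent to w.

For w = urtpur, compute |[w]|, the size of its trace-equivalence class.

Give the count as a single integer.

24

#0=u has no predecessor
#1=r has no predecessor
#2=t depends on [0:u, 1:r]
#3=p has no predecessor
#4=u depends on [2:t]
#5=r depends on [2:t]
sources: [0:u, 1:r, 3:p]
N(rest) = Σ N(rest − s) over sources s of rest; N(one piece) = 1:
  size 1 → [3]=1  [4]=1  [5]=1
  size 2 → [3,4]=2  [3,5]=2  [4,5]=2
  size 3 → [2,4,5]=2  [3,4,5]=6
  size 4 → [0,2,4,5]=2  [1,2,4,5]=2  [2,3,4,5]=8
  first=0(u) contributes 10
  first=1(r) contributes 10
  first=3(p) contributes 4
|[w]| = 24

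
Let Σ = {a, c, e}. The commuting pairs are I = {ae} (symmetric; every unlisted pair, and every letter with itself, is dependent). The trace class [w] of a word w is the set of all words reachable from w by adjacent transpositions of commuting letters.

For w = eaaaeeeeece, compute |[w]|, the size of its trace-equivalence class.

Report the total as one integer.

84

piece 0:e — minimal
piece 1:a — minimal
piece 2:a rests on {1:a}
piece 3:a rests on {2:a}
piece 4:e rests on {0:e}
piece 5:e rests on {4:e}
piece 6:e rests on {5:e}
piece 7:e rests on {6:e}
piece 8:e rests on {7:e}
piece 9:c rests on {3:a, 8:e}
piece 10:e rests on {9:c}
minimal pieces: {0:e, 1:a}
ways to finish when only these pieces remain (= sum over removing one remaining piece with nothing left below it):
  1 left: {10}→1
  2 left: {9,10}→1
  3 left: {3,9,10}→1  {8,9,10}→1
  4 left: {2,3,9,10}→1  {3,8,9,10}→2  {7,8,9,10}→1
  5 left: {1,2,3,9,10}→1  {2,3,8,9,10}→3  {3,7,8,9,10}→3  {6,7,8,9,10}→1
  6 left: {1,2,3,8,9,10}→4  {2,3,7,8,9,10}→6  {3,6,7,8,9,10}→4  {5,6,7,8,9,10}→1
  7 left: {1,2,3,7,8,9,10}→10  {2,3,6,7,8,9,10}→10  {3,5,6,7,8,9,10}→5  {4,5,6,7,8,9,10}→1
  8 left: {0,4,5,6,7,8,9,10}→1  {1,2,3,6,7,8,9,10}→20  {2,3,5,6,7,8,9,10}→15  {3,4,5,6,7,8,9,10}→6
  9 left: {0,3,4,5,6,7,8,9,10}→7  {1,2,3,5,6,7,8,9,10}→35  {2,3,4,5,6,7,8,9,10}→21
  placing 0:e first → 56 extensions
  placing 1:a first → 28 extensions
total linear extensions = 84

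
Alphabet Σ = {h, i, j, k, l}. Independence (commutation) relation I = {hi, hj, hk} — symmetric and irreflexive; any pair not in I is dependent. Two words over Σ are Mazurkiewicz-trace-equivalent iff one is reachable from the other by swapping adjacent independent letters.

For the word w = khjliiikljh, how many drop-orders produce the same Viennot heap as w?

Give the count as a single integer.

#0=k has no predecessor
#1=h has no predecessor
#2=j depends on [0:k]
#3=l depends on [1:h, 2:j]
#4=i depends on [3:l]
#5=i depends on [4:i]
#6=i depends on [5:i]
#7=k depends on [6:i]
#8=l depends on [7:k]
#9=j depends on [8:l]
#10=h depends on [8:l]
sources: [0:k, 1:h]
N(rest) = Σ N(rest − s) over sources s of rest; N(one piece) = 1:
  size 1 → [9]=1  [10]=1
  size 2 → [9,10]=2
  size 3 → [8,9,10]=2
  size 4 → [7,8,9,10]=2
  size 5 → [6,7,8,9,10]=2
  size 6 → [5,6,7,8,9,10]=2
  size 7 → [4,5,6,7,8,9,10]=2
  size 8 → [3,4,5,6,7,8,9,10]=2
  size 9 → [1,3,4,5,6,7,8,9,10]=2  [2,3,4,5,6,7,8,9,10]=2
  first=0(k) contributes 4
  first=1(h) contributes 2
|[w]| = 6

6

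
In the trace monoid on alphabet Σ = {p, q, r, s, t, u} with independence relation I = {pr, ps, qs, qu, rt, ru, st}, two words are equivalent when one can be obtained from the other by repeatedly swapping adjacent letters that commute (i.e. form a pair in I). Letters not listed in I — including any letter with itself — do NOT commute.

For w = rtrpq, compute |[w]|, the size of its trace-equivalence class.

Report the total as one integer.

#0=r has no predecessor
#1=t has no predecessor
#2=r depends on [0:r]
#3=p depends on [1:t]
#4=q depends on [2:r, 3:p]
sources: [0:r, 1:t]
N(rest) = Σ N(rest − s) over sources s of rest; N(one piece) = 1:
  size 1 → [4]=1
  size 2 → [2,4]=1  [3,4]=1
  size 3 → [0,2,4]=1  [1,3,4]=1  [2,3,4]=2
  first=0(r) contributes 3
  first=1(t) contributes 3
|[w]| = 6

6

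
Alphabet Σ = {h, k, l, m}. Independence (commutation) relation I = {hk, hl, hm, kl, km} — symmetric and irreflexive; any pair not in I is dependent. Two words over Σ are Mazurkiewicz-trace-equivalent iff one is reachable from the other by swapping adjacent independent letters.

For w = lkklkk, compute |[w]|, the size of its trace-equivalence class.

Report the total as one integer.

15

#0=l has no predecessor
#1=k has no predecessor
#2=k depends on [1:k]
#3=l depends on [0:l]
#4=k depends on [2:k]
#5=k depends on [4:k]
sources: [0:l, 1:k]
N(rest) = Σ N(rest − s) over sources s of rest; N(one piece) = 1:
  size 1 → [3]=1  [5]=1
  size 2 → [0,3]=1  [3,5]=2  [4,5]=1
  size 3 → [0,3,5]=3  [2,4,5]=1  [3,4,5]=3
  size 4 → [0,3,4,5]=6  [1,2,4,5]=1  [2,3,4,5]=4
  first=0(l) contributes 5
  first=1(k) contributes 10
|[w]| = 15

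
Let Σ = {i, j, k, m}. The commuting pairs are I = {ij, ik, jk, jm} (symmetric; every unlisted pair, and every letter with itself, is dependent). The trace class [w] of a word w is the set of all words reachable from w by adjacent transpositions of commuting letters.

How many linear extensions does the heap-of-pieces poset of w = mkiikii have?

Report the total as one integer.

15

0(m) covers ∅
1(k) covers 0:m
2(i) covers 0:m
3(i) covers 2:i
4(k) covers 1:k
5(i) covers 3:i
6(i) covers 5:i
floor of heap: 0:m
completions by unplaced set U, small U first (add the entries for U minus each lowest piece of U):
  |U|=1: {4}:1  {6}:1
  |U|=2: {1,4}:1  {4,6}:2  {5,6}:1
  |U|=3: {1,4,6}:3  {3,5,6}:1  {4,5,6}:3
  |U|=4: {1,4,5,6}:6  {2,3,5,6}:1  {3,4,5,6}:4
  |U|=5: {1,3,4,5,6}:10  {2,3,4,5,6}:5
  start at 0(m): 15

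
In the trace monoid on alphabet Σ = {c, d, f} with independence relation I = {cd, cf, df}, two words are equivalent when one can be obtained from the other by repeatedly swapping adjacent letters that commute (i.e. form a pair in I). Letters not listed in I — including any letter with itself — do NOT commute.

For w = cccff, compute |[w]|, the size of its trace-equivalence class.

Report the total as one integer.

drop 0:c onto floor
drop 1:c onto {0:c}
drop 2:c onto {1:c}
drop 3:f onto floor
drop 4:f onto {3:f}
ground layer = {0:c, 3:f}
drop-orders for the pieces not yet dropped (sum over which currently-grounded one goes next):
  1 to go: {2} 1  {4} 1
  2 to go: {1,2} 1  {2,4} 2  {3,4} 1
  3 to go: {0,1,2} 1  {1,2,4} 3  {2,3,4} 3
  if 0:c drops first: 6 orders
  if 3:f drops first: 4 orders
heap linearizations: 10

10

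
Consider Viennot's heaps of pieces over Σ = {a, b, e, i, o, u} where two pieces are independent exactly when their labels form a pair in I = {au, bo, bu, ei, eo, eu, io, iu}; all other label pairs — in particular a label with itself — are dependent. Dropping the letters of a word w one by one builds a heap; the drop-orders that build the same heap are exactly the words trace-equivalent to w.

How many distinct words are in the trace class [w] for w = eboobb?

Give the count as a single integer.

15

#0=e has no predecessor
#1=b depends on [0:e]
#2=o has no predecessor
#3=o depends on [2:o]
#4=b depends on [1:b]
#5=b depends on [4:b]
sources: [0:e, 2:o]
N(rest) = Σ N(rest − s) over sources s of rest; N(one piece) = 1:
  size 1 → [3]=1  [5]=1
  size 2 → [2,3]=1  [3,5]=2  [4,5]=1
  size 3 → [1,4,5]=1  [2,3,5]=3  [3,4,5]=3
  size 4 → [0,1,4,5]=1  [1,3,4,5]=4  [2,3,4,5]=6
  first=0(e) contributes 10
  first=2(o) contributes 5
|[w]| = 15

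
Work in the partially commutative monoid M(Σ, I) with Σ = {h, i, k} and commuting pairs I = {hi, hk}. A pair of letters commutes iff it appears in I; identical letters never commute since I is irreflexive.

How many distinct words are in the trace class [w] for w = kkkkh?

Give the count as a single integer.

piece 0:k — minimal
piece 1:k rests on {0:k}
piece 2:k rests on {1:k}
piece 3:k rests on {2:k}
piece 4:h — minimal
minimal pieces: {0:k, 4:h}
ways to finish when only these pieces remain (= sum over removing one remaining piece with nothing left below it):
  1 left: {3}→1  {4}→1
  2 left: {2,3}→1  {3,4}→2
  3 left: {1,2,3}→1  {2,3,4}→3
  placing 0:k first → 4 extensions
  placing 4:h first → 1 extensions
total linear extensions = 5

5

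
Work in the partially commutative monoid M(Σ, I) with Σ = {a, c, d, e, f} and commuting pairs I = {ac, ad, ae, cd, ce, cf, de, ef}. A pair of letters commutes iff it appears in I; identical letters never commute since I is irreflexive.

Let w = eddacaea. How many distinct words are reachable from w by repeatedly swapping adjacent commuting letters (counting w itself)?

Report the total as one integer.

0(e) covers ∅
1(d) covers ∅
2(d) covers 1:d
3(a) covers ∅
4(c) covers ∅
5(a) covers 3:a
6(e) covers 0:e
7(a) covers 5:a
floor of heap: 0:e, 1:d, 3:a, 4:c
completions by unplaced set U, small U first (add the entries for U minus each lowest piece of U):
  |U|=1: {2}:1  {4}:1  {6}:1  {7}:1
  |U|=2: {0,6}:1  {1,2}:1  {2,4}:2  {2,6}:2  {2,7}:2  {4,6}:2  {4,7}:2  {5,7}:1  {6,7}:2
  |U|=3: {0,2,6}:3  {0,4,6}:3  {0,6,7}:3  {1,2,4}:3  {1,2,6}:3  {1,2,7}:3  {2,4,6}:6  {2,4,7}:6  {2,5,7}:3  {2,6,7}:6  {3,5,7}:1  {4,5,7}:3  {4,6,7}:6  {5,6,7}:3
  |U|=4: {0,1,2,6}:6  {0,2,4,6}:12  {0,2,6,7}:12  {0,4,6,7}:12  {0,5,6,7}:6  {1,2,4,6}:12  {1,2,4,7}:12  {1,2,5,7}:6  {1,2,6,7}:12  {2,3,5,7}:4  {2,4,5,7}:12  {2,4,6,7}:24  {2,5,6,7}:12  {3,4,5,7}:4  {3,5,6,7}:4  {4,5,6,7}:12
  |U|=5: {0,1,2,4,6}:30  {0,1,2,6,7}:30  {0,2,4,6,7}:60  {0,2,5,6,7}:30  {0,3,5,6,7}:10  {0,4,5,6,7}:30  {1,2,3,5,7}:10  {1,2,4,5,7}:30  {1,2,4,6,7}:60  {1,2,5,6,7}:30  {2,3,4,5,7}:20  {2,3,5,6,7}:20  {2,4,5,6,7}:60  {3,4,5,6,7}:20
  |U|=6: {0,1,2,4,6,7}:180  {0,1,2,5,6,7}:90  {0,2,3,5,6,7}:60  {0,2,4,5,6,7}:180  {0,3,4,5,6,7}:60  {1,2,3,4,5,7}:60  {1,2,3,5,6,7}:60  {1,2,4,5,6,7}:180  {2,3,4,5,6,7}:120
  start at 0(e): 420
  start at 1(d): 420
  start at 3(a): 630
  start at 4(c): 210
sum over floor = 1680

1680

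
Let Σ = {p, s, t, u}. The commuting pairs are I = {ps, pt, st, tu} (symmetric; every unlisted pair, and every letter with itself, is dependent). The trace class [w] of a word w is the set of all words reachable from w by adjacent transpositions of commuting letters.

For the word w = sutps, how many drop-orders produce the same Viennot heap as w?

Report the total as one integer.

10

0(s) covers ∅
1(u) covers 0:s
2(t) covers ∅
3(p) covers 1:u
4(s) covers 1:u
floor of heap: 0:s, 2:t
completions by unplaced set U, small U first (add the entries for U minus each lowest piece of U):
  |U|=1: {2}:1  {3}:1  {4}:1
  |U|=2: {2,3}:2  {2,4}:2  {3,4}:2
  |U|=3: {1,3,4}:2  {2,3,4}:6
  start at 0(s): 8
  start at 2(t): 2
sum over floor = 10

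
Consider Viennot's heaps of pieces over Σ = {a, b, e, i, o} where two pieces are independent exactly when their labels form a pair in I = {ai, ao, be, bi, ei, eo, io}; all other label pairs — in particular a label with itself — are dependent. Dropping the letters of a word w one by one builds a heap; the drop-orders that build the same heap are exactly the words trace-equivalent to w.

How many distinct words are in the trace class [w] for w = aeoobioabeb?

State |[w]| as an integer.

792

drop 0:a onto floor
drop 1:e onto {0:a}
drop 2:o onto floor
drop 3:o onto {2:o}
drop 4:b onto {0:a, 3:o}
drop 5:i onto floor
drop 6:o onto {4:b}
drop 7:a onto {1:e, 4:b}
drop 8:b onto {6:o, 7:a}
drop 9:e onto {7:a}
drop 10:b onto {8:b}
ground layer = {0:a, 2:o, 5:i}
drop-orders for the pieces not yet dropped (sum over which currently-grounded one goes next):
  1 to go: {5} 1  {9} 1  {10} 1
  2 to go: {5,9} 2  {5,10} 2  {8,10} 1  {9,10} 2
  3 to go: {5,8,10} 3  {5,9,10} 6  {6,8,10} 1  {8,9,10} 3
  4 to go: {5,6,8,10} 4  {5,8,9,10} 12  {6,8,9,10} 4  {7,8,9,10} 3
  5 to go: {1,7,8,9,10} 3  {5,6,8,9,10} 20  {5,7,8,9,10} 15  {6,7,8,9,10} 7
  6 to go: {1,5,7,8,9,10} 18  {1,6,7,8,9,10} 10  {4,6,7,8,9,10} 7  {5,6,7,8,9,10} 42
  7 to go: {1,4,6,7,8,9,10} 17  {1,5,6,7,8,9,10} 70  {3,4,6,7,8,9,10} 7  {4,5,6,7,8,9,10} 49
  8 to go: {0,1,4,6,7,8,9,10} 17  {1,3,4,6,7,8,9,10} 24  {1,4,5,6,7,8,9,10} 136  {2,3,4,6,7,8,9,10} 7  {3,4,5,6,7,8,9,10} 56
  9 to go: {0,1,3,4,6,7,8,9,10} 41  {0,1,4,5,6,7,8,9,10} 153  {1,2,3,4,6,7,8,9,10} 31  {1,3,4,5,6,7,8,9,10} 216  {2,3,4,5,6,7,8,9,10} 63
  if 0:a drops first: 310 orders
  if 2:o drops first: 410 orders
  if 5:i drops first: 72 orders
heap linearizations: 792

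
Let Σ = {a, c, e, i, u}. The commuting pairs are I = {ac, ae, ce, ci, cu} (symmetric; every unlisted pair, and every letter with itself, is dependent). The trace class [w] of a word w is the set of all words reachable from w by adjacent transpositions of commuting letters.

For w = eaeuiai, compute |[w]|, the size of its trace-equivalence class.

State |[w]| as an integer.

3

piece 0:e — minimal
piece 1:a — minimal
piece 2:e rests on {0:e}
piece 3:u rests on {1:a, 2:e}
piece 4:i rests on {3:u}
piece 5:a rests on {4:i}
piece 6:i rests on {5:a}
minimal pieces: {0:e, 1:a}
ways to finish when only these pieces remain (= sum over removing one remaining piece with nothing left below it):
  1 left: {6}→1
  2 left: {5,6}→1
  3 left: {4,5,6}→1
  4 left: {3,4,5,6}→1
  5 left: {1,3,4,5,6}→1  {2,3,4,5,6}→1
  placing 0:e first → 2 extensions
  placing 1:a first → 1 extensions
total linear extensions = 3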